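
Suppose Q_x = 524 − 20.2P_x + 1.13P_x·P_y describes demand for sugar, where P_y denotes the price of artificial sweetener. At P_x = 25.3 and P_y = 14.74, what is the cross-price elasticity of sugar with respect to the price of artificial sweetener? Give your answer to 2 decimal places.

At P_x = 25.3 and P_y = 14.74: Q_x = 434.342.
∂Q_x/∂P_y = 1.13P_x = 1.13(25.3) = 28.5890.
ε = (∂Q_x/∂P_y)(P_y/Q_x) = 28.5890 × (14.74/434.342) ≈ 0.97.

0.97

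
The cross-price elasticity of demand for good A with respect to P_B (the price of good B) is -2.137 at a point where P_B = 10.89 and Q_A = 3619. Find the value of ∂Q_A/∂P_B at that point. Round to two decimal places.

-710.17

ε = (∂Q_A/∂P_B)·(P_B/Q_A) ⇒ ∂Q_A/∂P_B = ε·Q_A/P_B = -2.137 × 3619/10.89 ≈ -710.17.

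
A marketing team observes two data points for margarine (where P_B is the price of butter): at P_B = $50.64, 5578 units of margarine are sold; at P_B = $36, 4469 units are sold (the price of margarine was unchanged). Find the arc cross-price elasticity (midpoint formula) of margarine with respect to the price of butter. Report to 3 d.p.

ΔQ_A = 4469 − 5578 = -1109; ΔP_B = 36 − 50.64 = -14.64.
Midpoints: Q̄_A = 5023.5, P̄_B = 43.32.
ε = (ΔQ_A/Q̄_A)/(ΔP_B/P̄_B) = (-1109/5023.5)/(-14.64/43.32) ≈ 0.653.

0.653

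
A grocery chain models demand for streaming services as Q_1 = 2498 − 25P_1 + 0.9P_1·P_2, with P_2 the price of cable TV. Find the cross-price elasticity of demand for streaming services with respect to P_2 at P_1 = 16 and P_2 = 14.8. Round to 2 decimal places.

0.09

At P_1 = 16 and P_2 = 14.8: Q_1 = 2311.12.
∂Q_1/∂P_2 = 0.9P_1 = 0.9(16) = 14.4000.
ε = (∂Q_1/∂P_2)(P_2/Q_1) = 14.4000 × (14.8/2311.12) ≈ 0.09.
ε > 0: substitutes.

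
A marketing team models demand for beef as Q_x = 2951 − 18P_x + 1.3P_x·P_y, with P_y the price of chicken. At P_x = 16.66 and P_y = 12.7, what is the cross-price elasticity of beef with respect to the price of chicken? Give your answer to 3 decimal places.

At P_x = 16.66 and P_y = 12.7: Q_x = 2926.177.
∂Q_x/∂P_y = 1.3P_x = 1.3(16.66) = 21.6580.
ε = (∂Q_x/∂P_y)(P_y/Q_x) = 21.6580 × (12.7/2926.177) ≈ 0.094.
ε > 0: substitutes.

0.094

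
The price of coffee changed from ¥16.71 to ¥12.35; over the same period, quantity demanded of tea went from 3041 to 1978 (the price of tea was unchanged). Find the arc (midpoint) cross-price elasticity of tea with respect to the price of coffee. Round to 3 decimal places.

ΔQ_A = 1978 − 3041 = -1063; ΔP_B = 12.35 − 16.71 = -4.36.
Midpoints: Q̄_A = 2509.5, P̄_B = 14.53.
ε = (ΔQ_A/Q̄_A)/(ΔP_B/P̄_B) = (-1063/2509.5)/(-4.36/14.53) ≈ 1.412.
ε > 0: tea and coffee are substitutes.

1.412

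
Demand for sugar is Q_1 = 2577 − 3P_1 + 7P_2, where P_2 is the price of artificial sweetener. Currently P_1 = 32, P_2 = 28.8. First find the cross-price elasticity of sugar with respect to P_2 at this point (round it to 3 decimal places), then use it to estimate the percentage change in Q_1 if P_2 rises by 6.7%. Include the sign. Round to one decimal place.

At P_1 = 32, P_2 = 28.8: Q_1 = 2682.6.
∂Q_1/∂P_2 = 7.
ε = (∂Q_1/∂P_2)(P_2/Q_1) = 7.0000 × 28.8/2682.6 ≈ 0.075.
%ΔQ_1 ≈ ε × %ΔP_2 = 0.075 × (6.7%) = 0.5%.

0.5%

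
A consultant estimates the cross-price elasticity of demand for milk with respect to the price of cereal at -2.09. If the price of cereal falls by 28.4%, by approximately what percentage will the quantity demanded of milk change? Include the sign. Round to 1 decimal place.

%ΔQ ≈ ε × %ΔP of cereal = -2.09 × (-28.4%) = 59.4%.
Demand for milk rises by about 59.4%.

59.4%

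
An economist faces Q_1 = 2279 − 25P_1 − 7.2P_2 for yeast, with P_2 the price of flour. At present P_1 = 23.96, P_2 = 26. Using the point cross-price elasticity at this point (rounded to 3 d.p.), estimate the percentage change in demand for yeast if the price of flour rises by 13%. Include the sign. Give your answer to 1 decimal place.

-1.6%

At P_1 = 23.96, P_2 = 26: Q_1 = 1492.8.
∂Q_1/∂P_2 = -7.2.
ε = (∂Q_1/∂P_2)(P_2/Q_1) = -7.2000 × 26/1492.8 ≈ -0.125.
%ΔQ_1 ≈ ε × %ΔP_2 = -0.125 × (13%) = -1.6%.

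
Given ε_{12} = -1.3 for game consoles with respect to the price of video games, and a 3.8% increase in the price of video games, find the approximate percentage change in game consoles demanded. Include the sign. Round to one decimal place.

%ΔQ ≈ ε × %ΔP of video games = -1.3 × (3.8%) = -4.9%.

-4.9%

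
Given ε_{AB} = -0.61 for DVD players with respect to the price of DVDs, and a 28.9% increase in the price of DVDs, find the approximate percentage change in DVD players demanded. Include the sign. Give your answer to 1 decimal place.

-17.6%

%ΔQ ≈ ε × %ΔP of DVDs = -0.61 × (28.9%) = -17.6%.
Demand for DVD players falls by about 17.6%.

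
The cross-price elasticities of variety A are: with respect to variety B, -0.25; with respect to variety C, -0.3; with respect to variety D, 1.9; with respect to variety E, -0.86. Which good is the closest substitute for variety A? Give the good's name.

variety D

Substitutes have ε > 0. Among the positive values, 1.9 (variety D) is largest.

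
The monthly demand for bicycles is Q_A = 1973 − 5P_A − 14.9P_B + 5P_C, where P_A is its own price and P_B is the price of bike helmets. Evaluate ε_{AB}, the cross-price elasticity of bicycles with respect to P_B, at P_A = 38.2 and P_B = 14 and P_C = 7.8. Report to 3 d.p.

-0.129

At P_A = 38.2 and P_B = 14 and P_C = 7.8: Q_A = 1612.4.
∂Q_A/∂P_B = -14.9.
ε = (∂Q_A/∂P_B)(P_B/Q_A) = -14.9 × (14/1612.4) ≈ -0.129.
Since ε < 0, bicycles and bike helmets are complements.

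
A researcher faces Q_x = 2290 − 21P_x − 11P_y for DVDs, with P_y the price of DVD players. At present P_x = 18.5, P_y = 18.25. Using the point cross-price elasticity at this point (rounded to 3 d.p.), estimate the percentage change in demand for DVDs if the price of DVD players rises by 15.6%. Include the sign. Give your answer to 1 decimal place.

-1.8%

At P_x = 18.5, P_y = 18.25: Q_x = 1700.75.
∂Q_x/∂P_y = -11.
ε = (∂Q_x/∂P_y)(P_y/Q_x) = -11.0000 × 18.25/1700.75 ≈ -0.118.
%ΔQ_x ≈ ε × %ΔP_y = -0.118 × (15.6%) = -1.8%.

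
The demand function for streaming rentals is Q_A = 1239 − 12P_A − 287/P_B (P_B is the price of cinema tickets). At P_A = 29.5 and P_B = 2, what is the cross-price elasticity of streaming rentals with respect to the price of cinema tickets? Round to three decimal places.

At P_A = 29.5 and P_B = 2: Q_A = 741.5.
∂Q_A/∂P_B = 287/P_B² = 71.7500.
ε = (∂Q_A/∂P_B)(P_B/Q_A) = 71.7500 × (2/741.5) ≈ 0.194.

0.194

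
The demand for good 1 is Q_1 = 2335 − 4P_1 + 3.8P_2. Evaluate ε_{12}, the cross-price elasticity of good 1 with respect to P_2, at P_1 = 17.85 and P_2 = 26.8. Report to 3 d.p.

At P_1 = 17.85 and P_2 = 26.8: Q_1 = 2365.44.
∂Q_1/∂P_2 = 3.8.
ε = (∂Q_1/∂P_2)(P_2/Q_1) = 3.8 × (26.8/2365.44) ≈ 0.043.
Since ε > 0, good 1 and good 2 are substitutes.

0.043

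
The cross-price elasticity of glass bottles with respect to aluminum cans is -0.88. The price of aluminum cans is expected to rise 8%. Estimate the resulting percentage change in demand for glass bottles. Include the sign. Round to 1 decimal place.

%ΔQ ≈ ε × %ΔP of aluminum cans = -0.88 × (8%) = -7.0%.

-7.0%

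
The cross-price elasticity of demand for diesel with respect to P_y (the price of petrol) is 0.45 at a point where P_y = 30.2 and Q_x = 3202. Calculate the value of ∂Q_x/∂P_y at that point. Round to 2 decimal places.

47.71

ε = (∂Q_x/∂P_y)·(P_y/Q_x) ⇒ ∂Q_x/∂P_y = ε·Q_x/P_y = 0.45 × 3202/30.2 ≈ 47.71.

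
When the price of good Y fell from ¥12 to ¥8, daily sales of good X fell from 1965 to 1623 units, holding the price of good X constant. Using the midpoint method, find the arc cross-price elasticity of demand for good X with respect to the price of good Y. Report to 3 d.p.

0.477

ΔQ_X = 1623 − 1965 = -342; ΔP_Y = 8 − 12 = -4.
Midpoints: Q̄_X = 1794.0, P̄_Y = 10.00.
ε = (ΔQ_X/Q̄_X)/(ΔP_Y/P̄_Y) = (-342/1794.0)/(-4/10.00) ≈ 0.477.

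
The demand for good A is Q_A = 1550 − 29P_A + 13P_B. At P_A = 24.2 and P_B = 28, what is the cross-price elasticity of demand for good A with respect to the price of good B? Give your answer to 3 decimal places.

At P_A = 24.2 and P_B = 28: Q_A = 1212.2.
∂Q_A/∂P_B = 13.
ε = (∂Q_A/∂P_B)(P_B/Q_A) = 13 × (28/1212.2) ≈ 0.300.
Since ε > 0, good A and good B are substitutes.

0.300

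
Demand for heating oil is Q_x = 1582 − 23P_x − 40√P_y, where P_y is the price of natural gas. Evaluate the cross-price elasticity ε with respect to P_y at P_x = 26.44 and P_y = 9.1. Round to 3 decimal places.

-0.071

At P_x = 26.44 and P_y = 9.1: Q_x = 853.215.
∂Q_x/∂P_y = -40/(2√P_y) = -40/(2√9.1) = -6.6299.
ε = (∂Q_x/∂P_y)(P_y/Q_x) = -6.6299 × (9.1/853.215) ≈ -0.071.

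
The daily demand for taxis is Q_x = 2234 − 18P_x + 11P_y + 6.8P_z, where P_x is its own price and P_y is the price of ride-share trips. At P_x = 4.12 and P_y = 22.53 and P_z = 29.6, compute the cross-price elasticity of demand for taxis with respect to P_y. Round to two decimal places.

At P_x = 4.12 and P_y = 22.53 and P_z = 29.6: Q_x = 2608.95.
∂Q_x/∂P_y = 11.
ε = (∂Q_x/∂P_y)(P_y/Q_x) = 11 × (22.53/2608.95) ≈ 0.09.

0.09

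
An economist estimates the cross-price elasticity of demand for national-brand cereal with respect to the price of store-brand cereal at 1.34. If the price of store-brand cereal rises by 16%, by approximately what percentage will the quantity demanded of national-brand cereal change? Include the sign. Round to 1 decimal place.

21.4%

%ΔQ ≈ ε × %ΔP of store-brand cereal = 1.34 × (16%) = 21.4%.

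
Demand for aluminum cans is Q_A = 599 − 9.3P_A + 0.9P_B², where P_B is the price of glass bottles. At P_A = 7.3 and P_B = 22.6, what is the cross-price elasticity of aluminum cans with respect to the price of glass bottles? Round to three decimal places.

0.928

At P_A = 7.3 and P_B = 22.6: Q_A = 990.794.
∂Q_A/∂P_B = 1.8P_B = 1.8(22.6) = 40.6800.
ε = (∂Q_A/∂P_B)(P_B/Q_A) = 40.6800 × (22.6/990.794) ≈ 0.928.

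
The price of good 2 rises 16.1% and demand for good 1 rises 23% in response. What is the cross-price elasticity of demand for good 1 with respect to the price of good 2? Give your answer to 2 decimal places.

1.43

ε = (%ΔQ of good 1) / (%ΔP of good 2) = (23%) / (16.1%) ≈ 1.43.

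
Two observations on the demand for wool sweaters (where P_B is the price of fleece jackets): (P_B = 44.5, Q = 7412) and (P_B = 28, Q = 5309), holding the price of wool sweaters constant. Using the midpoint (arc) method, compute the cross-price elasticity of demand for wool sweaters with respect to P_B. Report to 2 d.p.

ΔQ_A = 5309 − 7412 = -2103; ΔP_B = 28 − 44.5 = -16.5.
Midpoints: Q̄_A = 6360.5, P̄_B = 36.25.
ε = (ΔQ_A/Q̄_A)/(ΔP_B/P̄_B) = (-2103/6360.5)/(-16.5/36.25) ≈ 0.73.

0.73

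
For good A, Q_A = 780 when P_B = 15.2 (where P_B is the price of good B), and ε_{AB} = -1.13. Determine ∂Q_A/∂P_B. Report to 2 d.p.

ε = (∂Q_A/∂P_B)·(P_B/Q_A) ⇒ ∂Q_A/∂P_B = ε·Q_A/P_B = -1.13 × 780/15.2 ≈ -57.99.

-57.99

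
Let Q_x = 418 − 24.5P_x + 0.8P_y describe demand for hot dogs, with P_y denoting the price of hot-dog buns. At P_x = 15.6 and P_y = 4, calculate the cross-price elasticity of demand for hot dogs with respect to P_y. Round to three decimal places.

0.082

At P_x = 15.6 and P_y = 4: Q_x = 39.
∂Q_x/∂P_y = 0.8.
ε = (∂Q_x/∂P_y)(P_y/Q_x) = 0.8 × (4/39) ≈ 0.082.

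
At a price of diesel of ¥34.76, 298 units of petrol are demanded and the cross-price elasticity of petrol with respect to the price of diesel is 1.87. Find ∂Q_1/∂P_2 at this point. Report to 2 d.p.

ε = (∂Q_1/∂P_2)·(P_2/Q_1) ⇒ ∂Q_1/∂P_2 = ε·Q_1/P_2 = 1.87 × 298/34.76 ≈ 16.03.

16.03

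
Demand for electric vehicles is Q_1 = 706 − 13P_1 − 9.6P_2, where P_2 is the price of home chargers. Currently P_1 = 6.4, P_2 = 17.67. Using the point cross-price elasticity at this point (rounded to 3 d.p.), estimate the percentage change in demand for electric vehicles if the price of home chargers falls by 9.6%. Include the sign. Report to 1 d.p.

3.6%

At P_1 = 6.4, P_2 = 17.67: Q_1 = 453.168.
∂Q_1/∂P_2 = -9.6.
ε = (∂Q_1/∂P_2)(P_2/Q_1) = -9.6000 × 17.67/453.168 ≈ -0.374.
%ΔQ_1 ≈ ε × %ΔP_2 = -0.374 × (-9.6%) = 3.6%.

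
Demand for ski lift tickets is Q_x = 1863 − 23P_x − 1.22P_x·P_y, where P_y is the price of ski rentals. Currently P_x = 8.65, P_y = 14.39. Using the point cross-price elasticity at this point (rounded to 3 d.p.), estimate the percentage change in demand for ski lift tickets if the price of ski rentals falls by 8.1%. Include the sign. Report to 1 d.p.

0.8%

At P_x = 8.65, P_y = 14.39: Q_x = 1512.192.
∂Q_x/∂P_y = -1.22P_x = -10.5530.
ε = (∂Q_x/∂P_y)(P_y/Q_x) = -10.5530 × 14.39/1512.192 ≈ -0.100.
%ΔQ_x ≈ ε × %ΔP_y = -0.100 × (-8.1%) = 0.8%.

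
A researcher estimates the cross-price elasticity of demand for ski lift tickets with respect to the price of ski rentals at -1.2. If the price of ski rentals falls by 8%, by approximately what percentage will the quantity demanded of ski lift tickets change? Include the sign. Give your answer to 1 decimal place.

9.6%

%ΔQ ≈ ε × %ΔP of ski rentals = -1.2 × (-8%) = 9.6%.
Demand for ski lift tickets rises by about 9.6%.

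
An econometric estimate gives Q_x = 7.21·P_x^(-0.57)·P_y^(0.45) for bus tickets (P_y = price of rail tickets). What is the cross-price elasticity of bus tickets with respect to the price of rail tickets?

In a log-linear (constant-elasticity) demand function, the coefficient on the exponent of P_y is the cross-price elasticity.
ε = 0.45. Positive, so bus tickets and rail tickets are substitutes.

0.45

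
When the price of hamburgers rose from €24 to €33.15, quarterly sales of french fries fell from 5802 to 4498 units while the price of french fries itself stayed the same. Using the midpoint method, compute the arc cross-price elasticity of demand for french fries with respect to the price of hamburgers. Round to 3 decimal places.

-0.791

ΔQ_A = 4498 − 5802 = -1304; ΔP_B = 33.15 − 24 = 9.15.
Midpoints: Q̄_A = 5150.0, P̄_B = 28.57.
ε = (ΔQ_A/Q̄_A)/(ΔP_B/P̄_B) = (-1304/5150.0)/(9.15/28.57) ≈ -0.791.
ε < 0: french fries and hamburgers are complements.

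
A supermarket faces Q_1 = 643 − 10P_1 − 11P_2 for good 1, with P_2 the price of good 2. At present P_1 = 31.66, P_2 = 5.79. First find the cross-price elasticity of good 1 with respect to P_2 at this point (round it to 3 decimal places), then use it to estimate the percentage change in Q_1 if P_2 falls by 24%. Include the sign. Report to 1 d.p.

At P_1 = 31.66, P_2 = 5.79: Q_1 = 262.71.
∂Q_1/∂P_2 = -11.
ε = (∂Q_1/∂P_2)(P_2/Q_1) = -11.0000 × 5.79/262.71 ≈ -0.242.
%ΔQ_1 ≈ ε × %ΔP_2 = -0.242 × (-24%) = 5.8%.

5.8%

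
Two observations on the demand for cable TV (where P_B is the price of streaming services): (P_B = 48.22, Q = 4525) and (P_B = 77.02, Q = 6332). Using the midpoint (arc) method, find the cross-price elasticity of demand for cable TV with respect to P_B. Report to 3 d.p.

0.724

ΔQ_A = 6332 − 4525 = 1807; ΔP_B = 77.02 − 48.22 = 28.8.
Midpoints: Q̄_A = 5428.5, P̄_B = 62.62.
ε = (ΔQ_A/Q̄_A)/(ΔP_B/P̄_B) = (1807/5428.5)/(28.8/62.62) ≈ 0.724.
ε > 0: cable TV and streaming services are substitutes.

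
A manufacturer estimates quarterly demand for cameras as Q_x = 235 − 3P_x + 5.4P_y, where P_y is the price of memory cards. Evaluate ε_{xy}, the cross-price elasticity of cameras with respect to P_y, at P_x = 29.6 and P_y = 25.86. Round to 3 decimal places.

0.489

At P_x = 29.6 and P_y = 25.86: Q_x = 285.844.
∂Q_x/∂P_y = 5.4.
ε = (∂Q_x/∂P_y)(P_y/Q_x) = 5.4 × (25.86/285.844) ≈ 0.489.
Since ε > 0, cameras and memory cards are substitutes.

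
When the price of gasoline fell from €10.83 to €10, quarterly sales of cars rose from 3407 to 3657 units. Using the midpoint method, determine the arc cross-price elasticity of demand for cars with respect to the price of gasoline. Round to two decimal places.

ΔQ_A = 3657 − 3407 = 250; ΔP_B = 10 − 10.83 = -0.83.
Midpoints: Q̄_A = 3532.0, P̄_B = 10.41.
ε = (ΔQ_A/Q̄_A)/(ΔP_B/P̄_B) = (250/3532.0)/(-0.83/10.41) ≈ -0.89.
ε < 0: cars and gasoline are complements.

-0.89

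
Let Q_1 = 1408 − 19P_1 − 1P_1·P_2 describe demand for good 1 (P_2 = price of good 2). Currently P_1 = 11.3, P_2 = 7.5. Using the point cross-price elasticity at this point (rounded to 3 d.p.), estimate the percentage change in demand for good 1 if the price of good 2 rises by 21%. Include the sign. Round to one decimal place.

-1.6%

At P_1 = 11.3, P_2 = 7.5: Q_1 = 1108.55.
∂Q_1/∂P_2 = -1P_1 = -11.3000.
ε = (∂Q_1/∂P_2)(P_2/Q_1) = -11.3000 × 7.5/1108.55 ≈ -0.076.
%ΔQ_1 ≈ ε × %ΔP_2 = -0.076 × (21%) = -1.6%.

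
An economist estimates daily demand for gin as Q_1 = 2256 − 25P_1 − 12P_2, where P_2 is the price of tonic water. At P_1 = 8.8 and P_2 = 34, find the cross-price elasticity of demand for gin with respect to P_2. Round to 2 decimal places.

At P_1 = 8.8 and P_2 = 34: Q_1 = 1628.
∂Q_1/∂P_2 = -12.
ε = (∂Q_1/∂P_2)(P_2/Q_1) = -12 × (34/1628) ≈ -0.25.
Since ε < 0, gin and tonic water are complements.

-0.25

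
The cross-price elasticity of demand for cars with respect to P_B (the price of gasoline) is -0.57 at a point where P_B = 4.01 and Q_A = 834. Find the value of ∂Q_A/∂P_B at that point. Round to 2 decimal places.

-118.55

ε = (∂Q_A/∂P_B)·(P_B/Q_A) ⇒ ∂Q_A/∂P_B = ε·Q_A/P_B = -0.57 × 834/4.01 ≈ -118.55.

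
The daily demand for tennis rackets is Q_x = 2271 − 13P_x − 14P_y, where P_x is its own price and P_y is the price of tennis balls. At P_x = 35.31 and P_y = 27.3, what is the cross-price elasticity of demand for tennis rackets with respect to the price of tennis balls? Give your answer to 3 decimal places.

-0.267

At P_x = 35.31 and P_y = 27.3: Q_x = 1429.77.
∂Q_x/∂P_y = -14.
ε = (∂Q_x/∂P_y)(P_y/Q_x) = -14 × (27.3/1429.77) ≈ -0.267.
Since ε < 0, tennis rackets and tennis balls are complements.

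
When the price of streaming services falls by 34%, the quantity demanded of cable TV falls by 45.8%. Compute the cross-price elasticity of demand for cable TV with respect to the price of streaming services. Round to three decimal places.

ε = (%ΔQ of cable TV) / (%ΔP of streaming services) = (-45.8%) / (-34%) ≈ 1.347.

1.347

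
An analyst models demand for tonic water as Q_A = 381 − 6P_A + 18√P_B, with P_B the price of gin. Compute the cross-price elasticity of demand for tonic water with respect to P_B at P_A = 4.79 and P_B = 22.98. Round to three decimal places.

0.098

At P_A = 4.79 and P_B = 22.98: Q_A = 438.547.
∂Q_A/∂P_B = 18/(2√P_B) = 18/(2√22.98) = 1.8774.
ε = (∂Q_A/∂P_B)(P_B/Q_A) = 1.8774 × (22.98/438.547) ≈ 0.098.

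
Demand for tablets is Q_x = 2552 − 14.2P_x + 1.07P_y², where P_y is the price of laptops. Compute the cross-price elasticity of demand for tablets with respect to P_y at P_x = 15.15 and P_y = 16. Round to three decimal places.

0.210

At P_x = 15.15 and P_y = 16: Q_x = 2610.79.
∂Q_x/∂P_y = 2.14P_y = 2.14(16) = 34.2400.
ε = (∂Q_x/∂P_y)(P_y/Q_x) = 34.2400 × (16/2610.79) ≈ 0.210.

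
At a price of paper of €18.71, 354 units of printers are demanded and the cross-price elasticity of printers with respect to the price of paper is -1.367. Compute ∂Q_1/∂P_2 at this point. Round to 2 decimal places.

ε = (∂Q_1/∂P_2)·(P_2/Q_1) ⇒ ∂Q_1/∂P_2 = ε·Q_1/P_2 = -1.367 × 354/18.71 ≈ -25.86.

-25.86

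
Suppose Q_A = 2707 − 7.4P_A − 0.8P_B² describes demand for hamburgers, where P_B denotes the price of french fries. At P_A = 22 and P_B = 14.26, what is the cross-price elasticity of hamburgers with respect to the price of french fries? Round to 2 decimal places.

-0.14

At P_A = 22 and P_B = 14.26: Q_A = 2381.522.
∂Q_A/∂P_B = -1.6P_B = -1.6(14.26) = -22.8160.
ε = (∂Q_A/∂P_B)(P_B/Q_A) = -22.8160 × (14.26/2381.522) ≈ -0.14.
ε < 0: complements.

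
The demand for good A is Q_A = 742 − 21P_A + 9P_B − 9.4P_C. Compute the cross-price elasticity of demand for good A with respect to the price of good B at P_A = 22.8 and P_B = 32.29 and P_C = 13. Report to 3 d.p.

At P_A = 22.8 and P_B = 32.29 and P_C = 13: Q_A = 431.61.
∂Q_A/∂P_B = 9.
ε = (∂Q_A/∂P_B)(P_B/Q_A) = 9 × (32.29/431.61) ≈ 0.673.

0.673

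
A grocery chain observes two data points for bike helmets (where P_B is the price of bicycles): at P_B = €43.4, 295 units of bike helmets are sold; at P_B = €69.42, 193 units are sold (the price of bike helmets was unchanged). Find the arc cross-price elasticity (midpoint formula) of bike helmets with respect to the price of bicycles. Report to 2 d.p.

ΔQ_A = 193 − 295 = -102; ΔP_B = 69.42 − 43.4 = 26.02.
Midpoints: Q̄_A = 244.0, P̄_B = 56.41.
ε = (ΔQ_A/Q̄_A)/(ΔP_B/P̄_B) = (-102/244.0)/(26.02/56.41) ≈ -0.91.

-0.91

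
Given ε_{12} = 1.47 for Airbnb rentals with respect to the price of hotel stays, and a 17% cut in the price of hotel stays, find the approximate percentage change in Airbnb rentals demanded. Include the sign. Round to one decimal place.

-25.0%

%ΔQ ≈ ε × %ΔP of hotel stays = 1.47 × (-17%) = -25.0%.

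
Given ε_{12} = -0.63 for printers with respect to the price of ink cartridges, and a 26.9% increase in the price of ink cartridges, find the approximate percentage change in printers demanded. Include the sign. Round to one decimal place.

-16.9%

%ΔQ ≈ ε × %ΔP of ink cartridges = -0.63 × (26.9%) = -16.9%.
Demand for printers falls by about 16.9%.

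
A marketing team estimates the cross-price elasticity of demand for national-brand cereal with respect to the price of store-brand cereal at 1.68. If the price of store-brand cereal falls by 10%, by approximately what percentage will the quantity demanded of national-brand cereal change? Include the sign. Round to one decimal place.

-16.8%

%ΔQ ≈ ε × %ΔP of store-brand cereal = 1.68 × (-10%) = -16.8%.
Demand for national-brand cereal falls by about 16.8%.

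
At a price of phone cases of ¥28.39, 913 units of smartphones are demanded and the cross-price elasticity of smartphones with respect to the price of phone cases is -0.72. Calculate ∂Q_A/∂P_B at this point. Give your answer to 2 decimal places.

ε = (∂Q_A/∂P_B)·(P_B/Q_A) ⇒ ∂Q_A/∂P_B = ε·Q_A/P_B = -0.72 × 913/28.39 ≈ -23.15.

-23.15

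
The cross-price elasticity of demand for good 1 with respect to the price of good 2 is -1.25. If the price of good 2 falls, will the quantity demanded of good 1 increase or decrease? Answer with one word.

ε < 0 and the price of good 2 falls, so the quantity of good 1 moves in the opposite direction: it increases.

increase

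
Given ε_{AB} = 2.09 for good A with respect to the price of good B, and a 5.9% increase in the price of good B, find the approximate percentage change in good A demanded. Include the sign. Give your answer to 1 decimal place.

12.3%

%ΔQ ≈ ε × %ΔP of good B = 2.09 × (5.9%) = 12.3%.
Demand for good A rises by about 12.3%.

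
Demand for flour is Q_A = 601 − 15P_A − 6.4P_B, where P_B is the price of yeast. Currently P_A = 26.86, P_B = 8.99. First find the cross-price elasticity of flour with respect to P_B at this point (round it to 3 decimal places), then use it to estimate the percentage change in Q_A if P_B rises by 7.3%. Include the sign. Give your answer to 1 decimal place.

At P_A = 26.86, P_B = 8.99: Q_A = 140.564.
∂Q_A/∂P_B = -6.4.
ε = (∂Q_A/∂P_B)(P_B/Q_A) = -6.4000 × 8.99/140.564 ≈ -0.409.
%ΔQ_A ≈ ε × %ΔP_B = -0.409 × (7.3%) = -3.0%.

-3.0%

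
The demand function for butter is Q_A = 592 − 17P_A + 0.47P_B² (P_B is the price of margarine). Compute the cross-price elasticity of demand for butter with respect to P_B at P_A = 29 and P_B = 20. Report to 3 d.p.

At P_A = 29 and P_B = 20: Q_A = 287.
∂Q_A/∂P_B = 0.94P_B = 0.94(20) = 18.8000.
ε = (∂Q_A/∂P_B)(P_B/Q_A) = 18.8000 × (20/287) ≈ 1.310.
ε > 0: substitutes.

1.310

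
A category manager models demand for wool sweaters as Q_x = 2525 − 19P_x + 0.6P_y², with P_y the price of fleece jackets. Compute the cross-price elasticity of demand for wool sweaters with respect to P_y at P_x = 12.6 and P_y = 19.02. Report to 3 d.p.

0.173

At P_x = 12.6 and P_y = 19.02: Q_x = 2502.656.
∂Q_x/∂P_y = 1.2P_y = 1.2(19.02) = 22.8240.
ε = (∂Q_x/∂P_y)(P_y/Q_x) = 22.8240 × (19.02/2502.656) ≈ 0.173.
ε > 0: substitutes.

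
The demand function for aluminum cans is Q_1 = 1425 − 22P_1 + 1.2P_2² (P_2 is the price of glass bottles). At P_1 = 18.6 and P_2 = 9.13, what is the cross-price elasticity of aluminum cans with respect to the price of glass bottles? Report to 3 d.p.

0.179

At P_1 = 18.6 and P_2 = 9.13: Q_1 = 1115.828.
∂Q_1/∂P_2 = 2.4P_2 = 2.4(9.13) = 21.9120.
ε = (∂Q_1/∂P_2)(P_2/Q_1) = 21.9120 × (9.13/1115.828) ≈ 0.179.
ε > 0: substitutes.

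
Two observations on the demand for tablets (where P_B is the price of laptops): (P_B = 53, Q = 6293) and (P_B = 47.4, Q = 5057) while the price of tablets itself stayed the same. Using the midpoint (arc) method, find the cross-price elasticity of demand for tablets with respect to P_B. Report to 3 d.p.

1.952

ΔQ_A = 5057 − 6293 = -1236; ΔP_B = 47.4 − 53 = -5.6.
Midpoints: Q̄_A = 5675.0, P̄_B = 50.20.
ε = (ΔQ_A/Q̄_A)/(ΔP_B/P̄_B) = (-1236/5675.0)/(-5.6/50.20) ≈ 1.952.
ε > 0: tablets and laptops are substitutes.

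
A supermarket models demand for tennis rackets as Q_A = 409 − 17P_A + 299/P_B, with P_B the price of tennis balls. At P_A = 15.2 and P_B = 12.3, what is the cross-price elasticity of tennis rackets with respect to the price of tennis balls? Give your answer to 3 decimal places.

At P_A = 15.2 and P_B = 12.3: Q_A = 174.909.
∂Q_A/∂P_B = −299/P_B² = -1.9763.
ε = (∂Q_A/∂P_B)(P_B/Q_A) = -1.9763 × (12.3/174.909) ≈ -0.139.

-0.139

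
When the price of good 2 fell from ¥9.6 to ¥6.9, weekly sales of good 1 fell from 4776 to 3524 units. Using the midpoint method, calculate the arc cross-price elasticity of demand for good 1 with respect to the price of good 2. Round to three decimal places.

0.922

ΔQ_1 = 3524 − 4776 = -1252; ΔP_2 = 6.9 − 9.6 = -2.7.
Midpoints: Q̄_1 = 4150.0, P̄_2 = 8.25.
ε = (ΔQ_1/Q̄_1)/(ΔP_2/P̄_2) = (-1252/4150.0)/(-2.7/8.25) ≈ 0.922.
ε > 0: good 1 and good 2 are substitutes.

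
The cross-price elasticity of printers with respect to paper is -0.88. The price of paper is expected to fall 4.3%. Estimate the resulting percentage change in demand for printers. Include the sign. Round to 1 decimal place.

3.8%

%ΔQ ≈ ε × %ΔP of paper = -0.88 × (-4.3%) = 3.8%.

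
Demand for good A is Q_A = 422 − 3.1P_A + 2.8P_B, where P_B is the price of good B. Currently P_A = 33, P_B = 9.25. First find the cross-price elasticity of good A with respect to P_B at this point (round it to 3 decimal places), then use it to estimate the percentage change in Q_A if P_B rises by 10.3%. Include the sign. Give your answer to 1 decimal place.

At P_A = 33, P_B = 9.25: Q_A = 345.6.
∂Q_A/∂P_B = 2.8.
ε = (∂Q_A/∂P_B)(P_B/Q_A) = 2.8000 × 9.25/345.6 ≈ 0.075.
%ΔQ_A ≈ ε × %ΔP_B = 0.075 × (10.3%) = 0.8%.

0.8%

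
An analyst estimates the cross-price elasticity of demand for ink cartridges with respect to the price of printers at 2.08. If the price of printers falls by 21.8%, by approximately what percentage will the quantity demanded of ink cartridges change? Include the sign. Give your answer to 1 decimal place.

%ΔQ ≈ ε × %ΔP of printers = 2.08 × (-21.8%) = -45.3%.

-45.3%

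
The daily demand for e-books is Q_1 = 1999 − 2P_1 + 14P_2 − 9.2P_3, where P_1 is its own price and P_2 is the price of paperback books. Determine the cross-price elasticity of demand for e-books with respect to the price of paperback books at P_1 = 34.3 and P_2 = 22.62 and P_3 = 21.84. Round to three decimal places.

0.155

At P_1 = 34.3 and P_2 = 22.62 and P_3 = 21.84: Q_1 = 2046.152.
∂Q_1/∂P_2 = 14.
ε = (∂Q_1/∂P_2)(P_2/Q_1) = 14 × (22.62/2046.152) ≈ 0.155.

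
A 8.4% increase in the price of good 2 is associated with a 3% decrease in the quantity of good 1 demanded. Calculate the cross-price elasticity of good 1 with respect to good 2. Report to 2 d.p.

ε = (%ΔQ of good 1) / (%ΔP of good 2) = (-3%) / (8.4%) ≈ -0.36.
Negative cross-price elasticity: complements.

-0.36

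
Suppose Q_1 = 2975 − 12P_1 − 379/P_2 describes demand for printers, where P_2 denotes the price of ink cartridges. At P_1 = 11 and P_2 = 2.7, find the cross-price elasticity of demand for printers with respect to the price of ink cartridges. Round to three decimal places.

0.052

At P_1 = 11 and P_2 = 2.7: Q_1 = 2702.630.
∂Q_1/∂P_2 = 379/P_2² = 51.9890.
ε = (∂Q_1/∂P_2)(P_2/Q_1) = 51.9890 × (2.7/2702.630) ≈ 0.052.
ε > 0: substitutes.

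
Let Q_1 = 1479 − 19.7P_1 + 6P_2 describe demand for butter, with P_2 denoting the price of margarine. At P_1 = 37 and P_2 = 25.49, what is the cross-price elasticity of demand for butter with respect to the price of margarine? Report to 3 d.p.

0.169

At P_1 = 37 and P_2 = 25.49: Q_1 = 903.04.
∂Q_1/∂P_2 = 6.
ε = (∂Q_1/∂P_2)(P_2/Q_1) = 6 × (25.49/903.04) ≈ 0.169.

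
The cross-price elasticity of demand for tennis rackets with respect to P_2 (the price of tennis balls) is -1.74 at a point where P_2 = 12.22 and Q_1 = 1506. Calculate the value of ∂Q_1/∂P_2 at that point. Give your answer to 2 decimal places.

ε = (∂Q_1/∂P_2)·(P_2/Q_1) ⇒ ∂Q_1/∂P_2 = ε·Q_1/P_2 = -1.74 × 1506/12.22 ≈ -214.44.

-214.44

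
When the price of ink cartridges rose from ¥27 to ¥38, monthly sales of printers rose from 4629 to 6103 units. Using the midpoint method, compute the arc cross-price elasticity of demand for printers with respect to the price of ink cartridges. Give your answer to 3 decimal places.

0.812

ΔQ_A = 6103 − 4629 = 1474; ΔP_B = 38 − 27 = 11.
Midpoints: Q̄_A = 5366.0, P̄_B = 32.50.
ε = (ΔQ_A/Q̄_A)/(ΔP_B/P̄_B) = (1474/5366.0)/(11/32.50) ≈ 0.812.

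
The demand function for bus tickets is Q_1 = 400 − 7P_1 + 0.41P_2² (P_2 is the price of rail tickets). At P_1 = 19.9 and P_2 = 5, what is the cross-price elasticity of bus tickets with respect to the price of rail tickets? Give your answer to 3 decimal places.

At P_1 = 19.9 and P_2 = 5: Q_1 = 270.95.
∂Q_1/∂P_2 = 0.82P_2 = 0.82(5) = 4.1000.
ε = (∂Q_1/∂P_2)(P_2/Q_1) = 4.1000 × (5/270.95) ≈ 0.076.

0.076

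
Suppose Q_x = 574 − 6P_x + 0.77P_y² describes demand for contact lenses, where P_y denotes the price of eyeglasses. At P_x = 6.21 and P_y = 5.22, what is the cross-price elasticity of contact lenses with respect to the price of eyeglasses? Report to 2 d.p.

0.08

At P_x = 6.21 and P_y = 5.22: Q_x = 557.721.
∂Q_x/∂P_y = 1.54P_y = 1.54(5.22) = 8.0388.
ε = (∂Q_x/∂P_y)(P_y/Q_x) = 8.0388 × (5.22/557.721) ≈ 0.08.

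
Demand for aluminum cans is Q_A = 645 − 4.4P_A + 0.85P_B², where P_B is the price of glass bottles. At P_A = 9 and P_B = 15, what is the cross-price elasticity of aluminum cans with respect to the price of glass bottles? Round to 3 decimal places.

0.480

At P_A = 9 and P_B = 15: Q_A = 796.65.
∂Q_A/∂P_B = 1.7P_B = 1.7(15) = 25.5000.
ε = (∂Q_A/∂P_B)(P_B/Q_A) = 25.5000 × (15/796.65) ≈ 0.480.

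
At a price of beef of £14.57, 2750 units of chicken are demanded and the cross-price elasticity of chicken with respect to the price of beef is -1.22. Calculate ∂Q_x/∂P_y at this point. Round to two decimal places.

ε = (∂Q_x/∂P_y)·(P_y/Q_x) ⇒ ∂Q_x/∂P_y = ε·Q_x/P_y = -1.22 × 2750/14.57 ≈ -230.27.

-230.27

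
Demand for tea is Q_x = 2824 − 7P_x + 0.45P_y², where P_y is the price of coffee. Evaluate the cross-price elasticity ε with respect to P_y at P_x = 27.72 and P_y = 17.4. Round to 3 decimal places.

0.099

At P_x = 27.72 and P_y = 17.4: Q_x = 2766.202.
∂Q_x/∂P_y = 0.9P_y = 0.9(17.4) = 15.6600.
ε = (∂Q_x/∂P_y)(P_y/Q_x) = 15.6600 × (17.4/2766.202) ≈ 0.099.
ε > 0: substitutes.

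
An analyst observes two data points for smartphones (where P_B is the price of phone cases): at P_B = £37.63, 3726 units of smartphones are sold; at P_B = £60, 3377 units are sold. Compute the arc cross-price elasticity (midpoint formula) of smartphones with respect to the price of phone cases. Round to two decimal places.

ΔQ_A = 3377 − 3726 = -349; ΔP_B = 60 − 37.63 = 22.37.
Midpoints: Q̄_A = 3551.5, P̄_B = 48.81.
ε = (ΔQ_A/Q̄_A)/(ΔP_B/P̄_B) = (-349/3551.5)/(22.37/48.81) ≈ -0.21.
ε < 0: smartphones and phone cases are complements.

-0.21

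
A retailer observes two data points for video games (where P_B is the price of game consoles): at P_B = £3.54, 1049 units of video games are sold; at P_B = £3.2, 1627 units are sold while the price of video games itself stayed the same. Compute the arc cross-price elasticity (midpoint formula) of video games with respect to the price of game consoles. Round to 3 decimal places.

-4.282

ΔQ_A = 1627 − 1049 = 578; ΔP_B = 3.2 − 3.54 = -0.34.
Midpoints: Q̄_A = 1338.0, P̄_B = 3.37.
ε = (ΔQ_A/Q̄_A)/(ΔP_B/P̄_B) = (578/1338.0)/(-0.34/3.37) ≈ -4.282.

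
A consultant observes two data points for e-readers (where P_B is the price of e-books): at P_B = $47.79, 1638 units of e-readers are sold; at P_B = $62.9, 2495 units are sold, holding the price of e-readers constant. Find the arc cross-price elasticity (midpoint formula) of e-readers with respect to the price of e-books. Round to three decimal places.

1.519

ΔQ_A = 2495 − 1638 = 857; ΔP_B = 62.9 − 47.79 = 15.11.
Midpoints: Q̄_A = 2066.5, P̄_B = 55.34.
ε = (ΔQ_A/Q̄_A)/(ΔP_B/P̄_B) = (857/2066.5)/(15.11/55.34) ≈ 1.519.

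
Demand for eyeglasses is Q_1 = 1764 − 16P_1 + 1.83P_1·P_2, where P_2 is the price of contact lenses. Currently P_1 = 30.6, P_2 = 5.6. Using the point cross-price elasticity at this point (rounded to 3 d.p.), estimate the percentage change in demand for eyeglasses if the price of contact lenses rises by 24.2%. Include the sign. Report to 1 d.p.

At P_1 = 30.6, P_2 = 5.6: Q_1 = 1587.989.
∂Q_1/∂P_2 = 1.83P_1 = 55.9980.
ε = (∂Q_1/∂P_2)(P_2/Q_1) = 55.9980 × 5.6/1587.989 ≈ 0.197.
%ΔQ_1 ≈ ε × %ΔP_2 = 0.197 × (24.2%) = 4.8%.

4.8%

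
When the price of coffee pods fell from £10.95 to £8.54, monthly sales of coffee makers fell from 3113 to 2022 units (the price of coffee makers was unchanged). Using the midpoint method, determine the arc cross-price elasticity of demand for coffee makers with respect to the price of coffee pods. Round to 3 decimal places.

1.718

ΔQ_A = 2022 − 3113 = -1091; ΔP_B = 8.54 − 10.95 = -2.41.
Midpoints: Q̄_A = 2567.5, P̄_B = 9.74.
ε = (ΔQ_A/Q̄_A)/(ΔP_B/P̄_B) = (-1091/2567.5)/(-2.41/9.74) ≈ 1.718.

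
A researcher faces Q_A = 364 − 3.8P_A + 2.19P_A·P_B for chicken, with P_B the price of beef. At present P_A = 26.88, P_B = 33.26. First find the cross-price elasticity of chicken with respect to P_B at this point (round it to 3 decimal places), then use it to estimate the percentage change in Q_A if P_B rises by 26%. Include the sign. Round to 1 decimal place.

At P_A = 26.88, P_B = 33.26: Q_A = 2219.779.
∂Q_A/∂P_B = 2.19P_A = 58.8672.
ε = (∂Q_A/∂P_B)(P_B/Q_A) = 58.8672 × 33.26/2219.779 ≈ 0.882.
%ΔQ_A ≈ ε × %ΔP_B = 0.882 × (26%) = 22.9%.

22.9%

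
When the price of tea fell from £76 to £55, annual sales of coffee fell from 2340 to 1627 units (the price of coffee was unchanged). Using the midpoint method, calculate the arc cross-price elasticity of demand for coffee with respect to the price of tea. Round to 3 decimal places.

1.121

ΔQ_A = 1627 − 2340 = -713; ΔP_B = 55 − 76 = -21.
Midpoints: Q̄_A = 1983.5, P̄_B = 65.50.
ε = (ΔQ_A/Q̄_A)/(ΔP_B/P̄_B) = (-713/1983.5)/(-21/65.50) ≈ 1.121.
ε > 0: coffee and tea are substitutes.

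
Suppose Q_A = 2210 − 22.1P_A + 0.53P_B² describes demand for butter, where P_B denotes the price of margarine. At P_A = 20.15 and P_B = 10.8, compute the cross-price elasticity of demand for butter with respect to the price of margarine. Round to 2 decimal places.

At P_A = 20.15 and P_B = 10.8: Q_A = 1826.504.
∂Q_A/∂P_B = 1.06P_B = 1.06(10.8) = 11.4480.
ε = (∂Q_A/∂P_B)(P_B/Q_A) = 11.4480 × (10.8/1826.504) ≈ 0.07.

0.07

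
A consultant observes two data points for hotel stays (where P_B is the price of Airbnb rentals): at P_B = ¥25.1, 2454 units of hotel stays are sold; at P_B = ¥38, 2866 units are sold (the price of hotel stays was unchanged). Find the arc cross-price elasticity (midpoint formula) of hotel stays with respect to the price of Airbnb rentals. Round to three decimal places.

ΔQ_A = 2866 − 2454 = 412; ΔP_B = 38 − 25.1 = 12.9.
Midpoints: Q̄_A = 2660.0, P̄_B = 31.55.
ε = (ΔQ_A/Q̄_A)/(ΔP_B/P̄_B) = (412/2660.0)/(12.9/31.55) ≈ 0.379.
ε > 0: hotel stays and Airbnb rentals are substitutes.

0.379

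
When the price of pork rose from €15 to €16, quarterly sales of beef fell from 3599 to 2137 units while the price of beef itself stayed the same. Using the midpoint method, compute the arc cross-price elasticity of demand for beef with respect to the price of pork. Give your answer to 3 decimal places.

-7.901

ΔQ_A = 2137 − 3599 = -1462; ΔP_B = 16 − 15 = 1.
Midpoints: Q̄_A = 2868.0, P̄_B = 15.50.
ε = (ΔQ_A/Q̄_A)/(ΔP_B/P̄_B) = (-1462/2868.0)/(1/15.50) ≈ -7.901.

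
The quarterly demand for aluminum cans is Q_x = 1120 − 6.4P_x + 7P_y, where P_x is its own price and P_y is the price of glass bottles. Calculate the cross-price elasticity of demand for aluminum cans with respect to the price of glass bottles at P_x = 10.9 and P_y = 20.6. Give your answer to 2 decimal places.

0.12

At P_x = 10.9 and P_y = 20.6: Q_x = 1194.44.
∂Q_x/∂P_y = 7.
ε = (∂Q_x/∂P_y)(P_y/Q_x) = 7 × (20.6/1194.44) ≈ 0.12.
Since ε > 0, aluminum cans and glass bottles are substitutes.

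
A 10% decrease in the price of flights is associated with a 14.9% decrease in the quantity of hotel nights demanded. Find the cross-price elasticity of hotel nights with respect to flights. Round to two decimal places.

1.49

ε = (%ΔQ of hotel nights) / (%ΔP of flights) = (-14.9%) / (-10%) ≈ 1.49.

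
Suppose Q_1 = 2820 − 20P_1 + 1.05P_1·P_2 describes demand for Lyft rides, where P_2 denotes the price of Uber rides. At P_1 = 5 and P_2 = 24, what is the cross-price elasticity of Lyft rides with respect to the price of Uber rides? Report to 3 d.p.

0.044

At P_1 = 5 and P_2 = 24: Q_1 = 2846.
∂Q_1/∂P_2 = 1.05P_1 = 1.05(5) = 5.2500.
ε = (∂Q_1/∂P_2)(P_2/Q_1) = 5.2500 × (24/2846) ≈ 0.044.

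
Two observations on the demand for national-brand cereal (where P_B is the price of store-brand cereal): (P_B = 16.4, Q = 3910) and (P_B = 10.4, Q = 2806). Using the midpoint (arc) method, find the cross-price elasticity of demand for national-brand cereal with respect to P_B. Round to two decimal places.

ΔQ_A = 2806 − 3910 = -1104; ΔP_B = 10.4 − 16.4 = -6.
Midpoints: Q̄_A = 3358.0, P̄_B = 13.40.
ε = (ΔQ_A/Q̄_A)/(ΔP_B/P̄_B) = (-1104/3358.0)/(-6/13.40) ≈ 0.73.
ε > 0: national-brand cereal and store-brand cereal are substitutes.

0.73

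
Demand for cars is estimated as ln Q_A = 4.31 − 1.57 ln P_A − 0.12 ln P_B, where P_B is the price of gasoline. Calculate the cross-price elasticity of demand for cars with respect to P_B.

In a log-linear (constant-elasticity) demand function, the coefficient on ln P_B is the cross-price elasticity.
ε = -0.12. Negative, so cars and gasoline are complements.

-0.12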